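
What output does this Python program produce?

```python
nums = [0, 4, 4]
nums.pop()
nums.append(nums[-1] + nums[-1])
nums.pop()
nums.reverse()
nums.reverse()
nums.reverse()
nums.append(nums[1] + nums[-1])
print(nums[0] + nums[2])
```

4

pop() removes 4 → [0, 4]
append nums[-1]+nums[-1] = 4+4 = 8 → [0, 4, 8]
pop() removes 8 → [0, 4]
reverse → [4, 0]
reverse → [0, 4]
reverse → [4, 0]
append nums[1]+nums[-1] = 0+0 = 0 → [4, 0, 0]
nums[0]+nums[2] = 4+0 = 4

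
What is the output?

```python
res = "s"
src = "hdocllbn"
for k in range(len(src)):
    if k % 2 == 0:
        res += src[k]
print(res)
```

sholb

k=0: add 'h' → 'sh'
k=1: skip
k=2: add 'o' → 'sho'
k=3: skip
k=4: add 'l' → 'shol'
k=5: skip
k=6: add 'b' → 'sholb'
k=7: skip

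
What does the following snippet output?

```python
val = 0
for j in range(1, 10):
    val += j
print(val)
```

45

j=1: val = 0+1 = 1
j=2: val = 1+2 = 3
j=3: val = 3+3 = 6
j=4: val = 6+4 = 10
j=5: val = 10+5 = 15
j=6: val = 15+6 = 21
j=7: val = 21+7 = 28
j=8: val = 28+8 = 36
j=9: val = 36+9 = 45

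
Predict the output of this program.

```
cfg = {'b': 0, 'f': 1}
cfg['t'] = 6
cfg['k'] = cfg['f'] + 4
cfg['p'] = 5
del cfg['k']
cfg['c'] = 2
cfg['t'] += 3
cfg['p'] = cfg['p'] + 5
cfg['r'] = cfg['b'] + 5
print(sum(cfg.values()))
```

27

cfg['t'] = 6 → {'b': 0, 'f': 1, 't': 6}
cfg['k'] = cfg['f']+4 = 5 → {'b': 0, 'f': 1, 't': 6, 'k': 5}
cfg['p'] = 5 → {'b': 0, 'f': 1, 't': 6, 'k': 5, 'p': 5}
del 'k' → {'b': 0, 'f': 1, 't': 6, 'p': 5}
cfg['c'] = 2 → {'b': 0, 'f': 1, 't': 6, 'p': 5, 'c': 2}
cfg['t'] = 6+3 = 9 → {'b': 0, 'f': 1, 't': 9, 'p': 5, 'c': 2}
cfg['p'] = cfg['p']+5 = 10 → {'b': 0, 'f': 1, 't': 9, 'p': 10, 'c': 2}
cfg['r'] = cfg['b']+5 = 5 → {'b': 0, 'f': 1, 't': 9, 'p': 10, 'c': 2, 'r': 5}
sum of values = 27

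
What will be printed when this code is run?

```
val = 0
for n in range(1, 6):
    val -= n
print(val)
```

-15

n=1: val = 0-1 = -1
n=2: val = (-1)-2 = -3
n=3: val = (-3)-3 = -6
n=4: val = (-6)-4 = -10
n=5: val = (-10)-5 = -15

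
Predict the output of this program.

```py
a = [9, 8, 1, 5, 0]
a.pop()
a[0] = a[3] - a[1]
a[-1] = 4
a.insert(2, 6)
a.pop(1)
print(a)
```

pop() removes 0 → [9, 8, 1, 5]
a[0] = a[3]-a[1] = 5-8 = -3 → [-3, 8, 1, 5]
a[-1] = 4 → [-3, 8, 1, 4]
insert 6 at 2 → [-3, 8, 6, 1, 4]
pop(1) removes 8 → [-3, 6, 1, 4]

[-3, 6, 1, 4]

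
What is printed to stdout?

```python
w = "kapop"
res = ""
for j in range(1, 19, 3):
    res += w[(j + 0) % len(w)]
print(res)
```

appkoa

j=1: add w[1]='a' → 'a'
j=4: add w[4]='p' → 'ap'
j=7: add w[2]='p' → 'app'
j=10: add w[0]='k' → 'appk'
j=13: add w[3]='o' → 'appko'
j=16: add w[1]='a' → 'appkoa'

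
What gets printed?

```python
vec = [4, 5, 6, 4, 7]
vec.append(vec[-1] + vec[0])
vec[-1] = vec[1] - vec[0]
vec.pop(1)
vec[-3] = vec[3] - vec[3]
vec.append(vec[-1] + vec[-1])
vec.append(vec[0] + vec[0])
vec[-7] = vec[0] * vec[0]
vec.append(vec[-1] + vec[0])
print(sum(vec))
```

64

append vec[-1]+vec[0] = 7+4 = 11 → [4, 5, 6, 4, 7, 11]
vec[-1] = vec[1]-vec[0] = 5-4 = 1 → [4, 5, 6, 4, 7, 1]
pop(1) removes 5 → [4, 6, 4, 7, 1]
vec[-3] = vec[3]-vec[3] = 7-7 = 0 → [4, 6, 0, 7, 1]
append vec[-1]+vec[-1] = 1+1 = 2 → [4, 6, 0, 7, 1, 2]
append vec[0]+vec[0] = 4+4 = 8 → [4, 6, 0, 7, 1, 2, 8]
vec[-7] = vec[0]*vec[0] = 4*4 = 16 → [16, 6, 0, 7, 1, 2, 8]
append vec[-1]+vec[0] = 8+16 = 24 → [16, 6, 0, 7, 1, 2, 8, 24]
sum = 64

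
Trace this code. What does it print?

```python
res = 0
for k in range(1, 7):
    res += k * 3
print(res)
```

63

k=1: res = 0+1*3 = 3
k=2: res = 3+2*3 = 9
k=3: res = 9+3*3 = 18
k=4: res = 18+4*3 = 30
k=5: res = 30+5*3 = 45
k=6: res = 45+6*3 = 63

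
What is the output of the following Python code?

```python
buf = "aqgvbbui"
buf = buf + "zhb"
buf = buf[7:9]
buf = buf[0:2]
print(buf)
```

+ 'zhb' → 'aqgvbbuizhb'
slice [7:9] → 'iz'
slice [0:2] → 'iz'

iz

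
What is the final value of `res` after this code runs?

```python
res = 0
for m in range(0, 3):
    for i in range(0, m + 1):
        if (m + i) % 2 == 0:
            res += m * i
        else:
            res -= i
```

4

m=0,i=0: even sum, res = 0+0 = 0
m=1,i=0: odd sum, res = 0-0 = 0
m=1,i=1: even sum, res = 0+1 = 1
m=2,i=0: even sum, res = 1+0 = 1
m=2,i=1: odd sum, res = 1-1 = 0
m=2,i=2: even sum, res = 0+4 = 4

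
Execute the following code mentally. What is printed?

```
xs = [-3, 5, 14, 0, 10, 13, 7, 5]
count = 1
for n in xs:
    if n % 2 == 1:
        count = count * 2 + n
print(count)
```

95

n=-3: odd, count = 1*2+(-3) = -1
n=5: odd, count = (-1)*2+5 = 3
n=14: not odd
n=0: not odd
n=10: not odd
n=13: odd, count = 3*2+13 = 19
n=7: odd, count = 19*2+7 = 45
n=5: odd, count = 45*2+5 = 95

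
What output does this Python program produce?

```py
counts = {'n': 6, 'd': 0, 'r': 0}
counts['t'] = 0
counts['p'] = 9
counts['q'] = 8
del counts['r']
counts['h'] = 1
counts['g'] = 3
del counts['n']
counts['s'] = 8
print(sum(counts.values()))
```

counts['t'] = 0 → {'n': 6, 'd': 0, 'r': 0, 't': 0}
counts['p'] = 9 → {'n': 6, 'd': 0, 'r': 0, 't': 0, 'p': 9}
counts['q'] = 8 → {'n': 6, 'd': 0, 'r': 0, 't': 0, 'p': 9, 'q': 8}
del 'r' → {'n': 6, 'd': 0, 't': 0, 'p': 9, 'q': 8}
counts['h'] = 1 → {'n': 6, 'd': 0, 't': 0, 'p': 9, 'q': 8, 'h': 1}
counts['g'] = 3 → {'n': 6, 'd': 0, 't': 0, 'p': 9, 'q': 8, 'h': 1, 'g': 3}
del 'n' → {'d': 0, 't': 0, 'p': 9, 'q': 8, 'h': 1, 'g': 3}
counts['s'] = 8 → {'d': 0, 't': 0, 'p': 9, 'q': 8, 'h': 1, 'g': 3, 's': 8}
sum of values = 29

29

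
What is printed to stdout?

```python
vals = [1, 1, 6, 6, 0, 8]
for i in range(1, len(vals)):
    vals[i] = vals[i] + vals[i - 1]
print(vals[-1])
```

i=1: vals[1] = 1+1 = 2 → [1, 2, 6, 6, 0, 8]
i=2: vals[2] = 6+2 = 8 → [1, 2, 8, 6, 0, 8]
i=3: vals[3] = 6+8 = 14 → [1, 2, 8, 14, 0, 8]
i=4: vals[4] = 0+14 = 14 → [1, 2, 8, 14, 14, 8]
i=5: vals[5] = 8+14 = 22 → [1, 2, 8, 14, 14, 22]

22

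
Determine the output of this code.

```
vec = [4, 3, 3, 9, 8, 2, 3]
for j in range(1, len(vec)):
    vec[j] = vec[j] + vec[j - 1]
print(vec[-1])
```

32

j=1: vec[1] = 3+4 = 7 → [4, 7, 3, 9, 8, 2, 3]
j=2: vec[2] = 3+7 = 10 → [4, 7, 10, 9, 8, 2, 3]
j=3: vec[3] = 9+10 = 19 → [4, 7, 10, 19, 8, 2, 3]
j=4: vec[4] = 8+19 = 27 → [4, 7, 10, 19, 27, 2, 3]
j=5: vec[5] = 2+27 = 29 → [4, 7, 10, 19, 27, 29, 3]
j=6: vec[6] = 3+29 = 32 → [4, 7, 10, 19, 27, 29, 32]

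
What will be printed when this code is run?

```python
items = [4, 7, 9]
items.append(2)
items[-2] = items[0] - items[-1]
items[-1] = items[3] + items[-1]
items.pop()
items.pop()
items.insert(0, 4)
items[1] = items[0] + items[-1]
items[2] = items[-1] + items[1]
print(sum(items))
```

append 2 → [4, 7, 9, 2]
items[-2] = items[0]-items[-1] = 4-2 = 2 → [4, 7, 2, 2]
items[-1] = items[3]+items[-1] = 2+2 = 4 → [4, 7, 2, 4]
pop() removes 4 → [4, 7, 2]
pop() removes 2 → [4, 7]
insert 4 at 0 → [4, 4, 7]
items[1] = items[0]+items[-1] = 4+7 = 11 → [4, 11, 7]
items[2] = items[-1]+items[1] = 7+11 = 18 → [4, 11, 18]
sum = 33

33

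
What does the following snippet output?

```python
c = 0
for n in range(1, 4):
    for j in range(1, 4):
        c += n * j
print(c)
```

36

n=1,j=1: c = 0+1 = 1
n=1,j=2: c = 1+2 = 3
n=1,j=3: c = 3+3 = 6
n=2,j=1: c = 6+2 = 8
n=2,j=2: c = 8+4 = 12
n=2,j=3: c = 12+6 = 18
n=3,j=1: c = 18+3 = 21
n=3,j=2: c = 21+6 = 27
n=3,j=3: c = 27+9 = 36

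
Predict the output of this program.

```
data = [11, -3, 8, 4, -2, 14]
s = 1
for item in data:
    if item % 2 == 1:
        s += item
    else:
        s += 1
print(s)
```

item=11: odd, s = 1+11 = 12
item=-3: odd, s = 12+(-3) = 9
item=8: not odd, s = 9+1 = 10
item=4: not odd, s = 10+1 = 11
item=-2: not odd, s = 11+1 = 12
item=14: not odd, s = 12+1 = 13

13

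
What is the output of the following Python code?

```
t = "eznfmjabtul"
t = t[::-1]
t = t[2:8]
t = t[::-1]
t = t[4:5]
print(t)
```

reverse → 'lutbajmfnze'
slice [2:8] → 'tbajmf'
reverse → 'fmjabt'
slice [4:5] → 'b'

b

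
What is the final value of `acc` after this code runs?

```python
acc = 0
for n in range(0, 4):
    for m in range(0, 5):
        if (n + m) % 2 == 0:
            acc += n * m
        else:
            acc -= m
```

8

n=0,m=0: even sum, acc = 0+0 = 0
n=0,m=1: odd sum, acc = 0-1 = -1
n=0,m=2: even sum, acc = (-1)+0 = -1
n=0,m=3: odd sum, acc = (-1)-3 = -4
n=0,m=4: even sum, acc = (-4)+0 = -4
n=1,m=0: odd sum, acc = (-4)-0 = -4
n=1,m=1: even sum, acc = (-4)+1 = -3
n=1,m=2: odd sum, acc = (-3)-2 = -5
n=1,m=3: even sum, acc = (-5)+3 = -2
n=1,m=4: odd sum, acc = (-2)-4 = -6
n=2,m=0: even sum, acc = (-6)+0 = -6
n=2,m=1: odd sum, acc = (-6)-1 = -7
n=2,m=2: even sum, acc = (-7)+4 = -3
n=2,m=3: odd sum, acc = (-3)-3 = -6
n=2,m=4: even sum, acc = (-6)+8 = 2
n=3,m=0: odd sum, acc = 2-0 = 2
n=3,m=1: even sum, acc = 2+3 = 5
n=3,m=2: odd sum, acc = 5-2 = 3
n=3,m=3: even sum, acc = 3+9 = 12
n=3,m=4: odd sum, acc = 12-4 = 8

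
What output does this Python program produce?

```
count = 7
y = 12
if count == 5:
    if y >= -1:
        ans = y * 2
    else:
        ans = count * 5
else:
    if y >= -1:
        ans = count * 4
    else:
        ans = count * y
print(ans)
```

28

count=7, y=12
count == 5 is False; y >= -1 is True
→ ans = count * 4 = 28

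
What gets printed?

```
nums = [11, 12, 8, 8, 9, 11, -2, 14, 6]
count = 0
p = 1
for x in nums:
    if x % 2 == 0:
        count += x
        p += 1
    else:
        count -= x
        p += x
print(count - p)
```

-23

x=11: not even, count = 0-11 = -11; p=12
x=12: even, count = (-11)+12 = 1; p=13
x=8: even, count = 1+8 = 9; p=14
x=8: even, count = 9+8 = 17; p=15
x=9: not even, count = 17-9 = 8; p=24
x=11: not even, count = 8-11 = -3; p=35
x=-2: even, count = (-3)+(-2) = -5; p=36
x=14: even, count = (-5)+14 = 9; p=37
x=6: even, count = 9+6 = 15; p=38
count-p = 15-38 = -23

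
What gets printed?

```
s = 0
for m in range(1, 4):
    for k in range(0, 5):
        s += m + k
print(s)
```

m=1,k=0: s = 0+1 = 1
m=1,k=1: s = 1+2 = 3
m=1,k=2: s = 3+3 = 6
m=1,k=3: s = 6+4 = 10
m=1,k=4: s = 10+5 = 15
m=2,k=0: s = 15+2 = 17
m=2,k=1: s = 17+3 = 20
m=2,k=2: s = 20+4 = 24
m=2,k=3: s = 24+5 = 29
m=2,k=4: s = 29+6 = 35
m=3,k=0: s = 35+3 = 38
m=3,k=1: s = 38+4 = 42
m=3,k=2: s = 42+5 = 47
m=3,k=3: s = 47+6 = 53
m=3,k=4: s = 53+7 = 60

60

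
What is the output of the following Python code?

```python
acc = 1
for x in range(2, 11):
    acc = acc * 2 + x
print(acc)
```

x=2: acc = 1*2+2 = 4
x=3: acc = 4*2+3 = 11
x=4: acc = 11*2+4 = 26
x=5: acc = 26*2+5 = 57
x=6: acc = 57*2+6 = 120
x=7: acc = 120*2+7 = 247
x=8: acc = 247*2+8 = 502
x=9: acc = 502*2+9 = 1013
x=10: acc = 1013*2+10 = 2036

2036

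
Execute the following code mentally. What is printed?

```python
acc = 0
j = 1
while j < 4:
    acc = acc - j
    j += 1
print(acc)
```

j=1: acc = 0-1 = -1
j=2: acc = (-1)-2 = -3
j=3: acc = (-3)-3 = -6

-6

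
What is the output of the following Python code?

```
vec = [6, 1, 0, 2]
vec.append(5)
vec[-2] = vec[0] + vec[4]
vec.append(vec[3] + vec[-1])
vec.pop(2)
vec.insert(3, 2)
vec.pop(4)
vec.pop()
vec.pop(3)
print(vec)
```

[6, 1, 11]

append 5 → [6, 1, 0, 2, 5]
vec[-2] = vec[0]+vec[4] = 6+5 = 11 → [6, 1, 0, 11, 5]
append vec[3]+vec[-1] = 11+5 = 16 → [6, 1, 0, 11, 5, 16]
pop(2) removes 0 → [6, 1, 11, 5, 16]
insert 2 at 3 → [6, 1, 11, 2, 5, 16]
pop(4) removes 5 → [6, 1, 11, 2, 16]
pop() removes 16 → [6, 1, 11, 2]
pop(3) removes 2 → [6, 1, 11]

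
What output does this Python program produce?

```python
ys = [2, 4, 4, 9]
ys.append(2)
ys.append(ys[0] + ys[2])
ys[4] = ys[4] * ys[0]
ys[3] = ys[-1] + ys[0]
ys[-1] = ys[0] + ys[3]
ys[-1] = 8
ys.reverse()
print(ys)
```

append 2 → [2, 4, 4, 9, 2]
append ys[0]+ys[2] = 2+4 = 6 → [2, 4, 4, 9, 2, 6]
ys[4] = ys[4]*ys[0] = 2*2 = 4 → [2, 4, 4, 9, 4, 6]
ys[3] = ys[-1]+ys[0] = 6+2 = 8 → [2, 4, 4, 8, 4, 6]
ys[-1] = ys[0]+ys[3] = 2+8 = 10 → [2, 4, 4, 8, 4, 10]
ys[-1] = 8 → [2, 4, 4, 8, 4, 8]
reverse → [8, 4, 8, 4, 4, 2]

[8, 4, 8, 4, 4, 2]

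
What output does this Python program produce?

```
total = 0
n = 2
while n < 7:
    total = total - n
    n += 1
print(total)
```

-20

n=2: total = 0-2 = -2
n=3: total = (-2)-3 = -5
n=4: total = (-5)-4 = -9
n=5: total = (-9)-5 = -14
n=6: total = (-14)-6 = -20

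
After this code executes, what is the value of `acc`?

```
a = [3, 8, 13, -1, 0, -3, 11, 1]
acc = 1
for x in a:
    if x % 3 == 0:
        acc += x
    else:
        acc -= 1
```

-4

x=3: %3==0, acc = 1+3 = 4
x=8: not %3==0, acc = 4-1 = 3
x=13: not %3==0, acc = 3-1 = 2
x=-1: not %3==0, acc = 2-1 = 1
x=0: %3==0, acc = 1+0 = 1
x=-3: %3==0, acc = 1+(-3) = -2
x=11: not %3==0, acc = (-2)-1 = -3
x=1: not %3==0, acc = (-3)-1 = -4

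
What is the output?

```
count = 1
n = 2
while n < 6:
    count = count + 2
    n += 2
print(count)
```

n=2: count = 1+2 = 3
n=4: count = 3+2 = 5

5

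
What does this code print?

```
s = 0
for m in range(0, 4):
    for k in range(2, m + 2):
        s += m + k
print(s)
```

m=1,k=2: s = 0+3 = 3
m=2,k=2: s = 3+4 = 7
m=2,k=3: s = 7+5 = 12
m=3,k=2: s = 12+5 = 17
m=3,k=3: s = 17+6 = 23
m=3,k=4: s = 23+7 = 30

30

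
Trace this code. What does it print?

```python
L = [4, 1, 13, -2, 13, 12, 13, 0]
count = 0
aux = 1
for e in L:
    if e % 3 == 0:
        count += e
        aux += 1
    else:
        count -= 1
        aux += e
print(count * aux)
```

270

e=4: not %3==0, count = 0-1 = -1; aux=5
e=1: not %3==0, count = (-1)-1 = -2; aux=6
e=13: not %3==0, count = (-2)-1 = -3; aux=19
e=-2: not %3==0, count = (-3)-1 = -4; aux=17
e=13: not %3==0, count = (-4)-1 = -5; aux=30
e=12: %3==0, count = (-5)+12 = 7; aux=31
e=13: not %3==0, count = 7-1 = 6; aux=44
e=0: %3==0, count = 6+0 = 6; aux=45
count*aux = 6*45 = 270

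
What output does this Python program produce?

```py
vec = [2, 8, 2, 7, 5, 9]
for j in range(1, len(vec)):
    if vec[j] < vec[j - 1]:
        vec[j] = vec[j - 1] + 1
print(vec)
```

[2, 8, 9, 10, 11, 12]

j=1: 8>=2, unchanged → [2, 8, 2, 7, 5, 9]
j=2: 2<8, vec[2] = 8+1 = 9 → [2, 8, 9, 7, 5, 9]
j=3: 7<9, vec[3] = 9+1 = 10 → [2, 8, 9, 10, 5, 9]
j=4: 5<10, vec[4] = 10+1 = 11 → [2, 8, 9, 10, 11, 9]
j=5: 9<11, vec[5] = 11+1 = 12 → [2, 8, 9, 10, 11, 12]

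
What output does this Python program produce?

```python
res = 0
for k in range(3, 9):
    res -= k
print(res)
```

k=3: res = 0-3 = -3
k=4: res = (-3)-4 = -7
k=5: res = (-7)-5 = -12
k=6: res = (-12)-6 = -18
k=7: res = (-18)-7 = -25
k=8: res = (-25)-8 = -33

-33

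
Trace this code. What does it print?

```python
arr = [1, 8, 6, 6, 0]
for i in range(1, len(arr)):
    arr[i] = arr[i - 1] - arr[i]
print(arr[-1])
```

i=1: arr[1] = 1-8 = -7 → [1, -7, 6, 6, 0]
i=2: arr[2] = (-7)-6 = -13 → [1, -7, -13, 6, 0]
i=3: arr[3] = (-13)-6 = -19 → [1, -7, -13, -19, 0]
i=4: arr[4] = (-19)-0 = -19 → [1, -7, -13, -19, -19]

-19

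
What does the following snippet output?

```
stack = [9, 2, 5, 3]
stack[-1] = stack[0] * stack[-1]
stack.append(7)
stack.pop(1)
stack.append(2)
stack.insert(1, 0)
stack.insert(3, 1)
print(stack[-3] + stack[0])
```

stack[-1] = stack[0]*stack[-1] = 9*3 = 27 → [9, 2, 5, 27]
append 7 → [9, 2, 5, 27, 7]
pop(1) removes 2 → [9, 5, 27, 7]
append 2 → [9, 5, 27, 7, 2]
insert 0 at 1 → [9, 0, 5, 27, 7, 2]
insert 1 at 3 → [9, 0, 5, 1, 27, 7, 2]
stack[-3]+stack[0] = 27+9 = 36

36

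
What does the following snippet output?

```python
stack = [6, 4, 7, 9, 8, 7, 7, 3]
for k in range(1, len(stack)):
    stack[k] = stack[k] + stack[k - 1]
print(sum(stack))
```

233

k=1: stack[1] = 4+6 = 10 → [6, 10, 7, 9, 8, 7, 7, 3]
k=2: stack[2] = 7+10 = 17 → [6, 10, 17, 9, 8, 7, 7, 3]
k=3: stack[3] = 9+17 = 26 → [6, 10, 17, 26, 8, 7, 7, 3]
k=4: stack[4] = 8+26 = 34 → [6, 10, 17, 26, 34, 7, 7, 3]
k=5: stack[5] = 7+34 = 41 → [6, 10, 17, 26, 34, 41, 7, 3]
k=6: stack[6] = 7+41 = 48 → [6, 10, 17, 26, 34, 41, 48, 3]
k=7: stack[7] = 3+48 = 51 → [6, 10, 17, 26, 34, 41, 48, 51]
sum = 233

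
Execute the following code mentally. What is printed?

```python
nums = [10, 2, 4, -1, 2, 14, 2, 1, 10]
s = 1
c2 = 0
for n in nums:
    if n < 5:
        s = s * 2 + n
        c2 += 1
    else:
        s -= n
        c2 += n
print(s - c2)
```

-549

n=10: not <5, s = 1-10 = -9; c2=10
n=2: <5, s = (-9)*2+2 = -16; c2=11
n=4: <5, s = (-16)*2+4 = -28; c2=12
n=-1: <5, s = (-28)*2+(-1) = -57; c2=13
n=2: <5, s = (-57)*2+2 = -112; c2=14
n=14: not <5, s = (-112)-14 = -126; c2=28
n=2: <5, s = (-126)*2+2 = -250; c2=29
n=1: <5, s = (-250)*2+1 = -499; c2=30
n=10: not <5, s = (-499)-10 = -509; c2=40
s-c2 = (-509)-40 = -549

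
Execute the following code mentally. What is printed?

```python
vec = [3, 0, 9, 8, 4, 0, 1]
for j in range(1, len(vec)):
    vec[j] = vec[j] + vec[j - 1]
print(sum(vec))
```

111

j=1: vec[1] = 0+3 = 3 → [3, 3, 9, 8, 4, 0, 1]
j=2: vec[2] = 9+3 = 12 → [3, 3, 12, 8, 4, 0, 1]
j=3: vec[3] = 8+12 = 20 → [3, 3, 12, 20, 4, 0, 1]
j=4: vec[4] = 4+20 = 24 → [3, 3, 12, 20, 24, 0, 1]
j=5: vec[5] = 0+24 = 24 → [3, 3, 12, 20, 24, 24, 1]
j=6: vec[6] = 1+24 = 25 → [3, 3, 12, 20, 24, 24, 25]
sum = 111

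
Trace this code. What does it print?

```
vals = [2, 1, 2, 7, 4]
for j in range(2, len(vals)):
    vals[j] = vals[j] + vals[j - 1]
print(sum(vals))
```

j=2: vals[2] = 2+1 = 3 → [2, 1, 3, 7, 4]
j=3: vals[3] = 7+3 = 10 → [2, 1, 3, 10, 4]
j=4: vals[4] = 4+10 = 14 → [2, 1, 3, 10, 14]
sum = 30

30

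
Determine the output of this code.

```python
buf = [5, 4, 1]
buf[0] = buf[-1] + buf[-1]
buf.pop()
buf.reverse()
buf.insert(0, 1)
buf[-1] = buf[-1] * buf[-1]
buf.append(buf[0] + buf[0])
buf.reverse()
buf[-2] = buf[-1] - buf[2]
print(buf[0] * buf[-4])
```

4

buf[0] = buf[-1]+buf[-1] = 1+1 = 2 → [2, 4, 1]
pop() removes 1 → [2, 4]
reverse → [4, 2]
insert 1 at 0 → [1, 4, 2]
buf[-1] = buf[-1]*buf[-1] = 2*2 = 4 → [1, 4, 4]
append buf[0]+buf[0] = 1+1 = 2 → [1, 4, 4, 2]
reverse → [2, 4, 4, 1]
buf[-2] = buf[-1]-buf[2] = 1-4 = -3 → [2, 4, -3, 1]
buf[0]*buf[-4] = 2*2 = 4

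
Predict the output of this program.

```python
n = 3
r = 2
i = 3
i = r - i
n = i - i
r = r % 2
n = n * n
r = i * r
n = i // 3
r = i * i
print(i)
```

i = 2-3 = -1
n = (-1)-(-1) = 0
r = 2%2 = 0
n = 0*0 = 0
r = (-1)*0 = 0
n = (-1)//3 = -1
r = (-1)*(-1) = 1

-1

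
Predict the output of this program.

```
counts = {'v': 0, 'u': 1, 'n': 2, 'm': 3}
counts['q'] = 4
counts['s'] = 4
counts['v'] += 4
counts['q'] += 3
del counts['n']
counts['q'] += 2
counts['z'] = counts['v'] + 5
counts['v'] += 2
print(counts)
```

{'v': 6, 'u': 1, 'm': 3, 'q': 9, 's': 4, 'z': 9}

counts['q'] = 4 → {'v': 0, 'u': 1, 'n': 2, 'm': 3, 'q': 4}
counts['s'] = 4 → {'v': 0, 'u': 1, 'n': 2, 'm': 3, 'q': 4, 's': 4}
counts['v'] = 0+4 = 4 → {'v': 4, 'u': 1, 'n': 2, 'm': 3, 'q': 4, 's': 4}
counts['q'] = 4+3 = 7 → {'v': 4, 'u': 1, 'n': 2, 'm': 3, 'q': 7, 's': 4}
del 'n' → {'v': 4, 'u': 1, 'm': 3, 'q': 7, 's': 4}
counts['q'] = 7+2 = 9 → {'v': 4, 'u': 1, 'm': 3, 'q': 9, 's': 4}
counts['z'] = counts['v']+5 = 9 → {'v': 4, 'u': 1, 'm': 3, 'q': 9, 's': 4, 'z': 9}
counts['v'] = 4+2 = 6 → {'v': 6, 'u': 1, 'm': 3, 'q': 9, 's': 4, 'z': 9}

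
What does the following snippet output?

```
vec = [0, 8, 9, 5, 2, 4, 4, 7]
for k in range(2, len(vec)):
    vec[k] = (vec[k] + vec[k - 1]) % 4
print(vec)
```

k=2: vec[2] = (9+8)%4 = 1 → [0, 8, 1, 5, 2, 4, 4, 7]
k=3: vec[3] = (5+1)%4 = 2 → [0, 8, 1, 2, 2, 4, 4, 7]
k=4: vec[4] = (2+2)%4 = 0 → [0, 8, 1, 2, 0, 4, 4, 7]
k=5: vec[5] = (4+0)%4 = 0 → [0, 8, 1, 2, 0, 0, 4, 7]
k=6: vec[6] = (4+0)%4 = 0 → [0, 8, 1, 2, 0, 0, 0, 7]
k=7: vec[7] = (7+0)%4 = 3 → [0, 8, 1, 2, 0, 0, 0, 3]

[0, 8, 1, 2, 0, 0, 0, 3]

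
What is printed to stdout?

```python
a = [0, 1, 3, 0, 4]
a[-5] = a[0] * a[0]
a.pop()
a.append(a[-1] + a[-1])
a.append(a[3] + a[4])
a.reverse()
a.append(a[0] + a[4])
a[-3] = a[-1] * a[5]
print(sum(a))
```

a[-5] = a[0]*a[0] = 0*0 = 0 → [0, 1, 3, 0, 4]
pop() removes 4 → [0, 1, 3, 0]
append a[-1]+a[-1] = 0+0 = 0 → [0, 1, 3, 0, 0]
append a[3]+a[4] = 0+0 = 0 → [0, 1, 3, 0, 0, 0]
reverse → [0, 0, 0, 3, 1, 0]
append a[0]+a[4] = 0+1 = 1 → [0, 0, 0, 3, 1, 0, 1]
a[-3] = a[-1]*a[5] = 1*0 = 0 → [0, 0, 0, 3, 0, 0, 1]
sum = 4

4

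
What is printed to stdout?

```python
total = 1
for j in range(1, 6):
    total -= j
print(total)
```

j=1: total = 1-1 = 0
j=2: total = 0-2 = -2
j=3: total = (-2)-3 = -5
j=4: total = (-5)-4 = -9
j=5: total = (-9)-5 = -14

-14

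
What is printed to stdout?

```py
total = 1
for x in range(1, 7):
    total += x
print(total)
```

22

x=1: total = 1+1 = 2
x=2: total = 2+2 = 4
x=3: total = 4+3 = 7
x=4: total = 7+4 = 11
x=5: total = 11+5 = 16
x=6: total = 16+6 = 22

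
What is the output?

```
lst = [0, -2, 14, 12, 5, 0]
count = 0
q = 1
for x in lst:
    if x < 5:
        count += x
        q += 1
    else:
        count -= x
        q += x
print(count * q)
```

x=0: <5, count = 0+0 = 0; q=2
x=-2: <5, count = 0+(-2) = -2; q=3
x=14: not <5, count = (-2)-14 = -16; q=17
x=12: not <5, count = (-16)-12 = -28; q=29
x=5: not <5, count = (-28)-5 = -33; q=34
x=0: <5, count = (-33)+0 = -33; q=35
count*q = (-33)*35 = -1155

-1155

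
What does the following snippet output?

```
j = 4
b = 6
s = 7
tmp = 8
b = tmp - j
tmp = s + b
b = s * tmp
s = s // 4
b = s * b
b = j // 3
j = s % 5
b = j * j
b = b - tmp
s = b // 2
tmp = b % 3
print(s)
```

b = 8-4 = 4
tmp = 7+4 = 11
b = 7*11 = 77
s = 7//4 = 1
b = 1*77 = 77
b = 4//3 = 1
j = 1%5 = 1
b = 1*1 = 1
b = 1-11 = -10
s = (-10)//2 = -5
tmp = (-10)%3 = 2

-5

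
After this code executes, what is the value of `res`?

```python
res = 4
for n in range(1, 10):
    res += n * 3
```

n=1: res = 4+1*3 = 7
n=2: res = 7+2*3 = 13
n=3: res = 13+3*3 = 22
n=4: res = 22+4*3 = 34
n=5: res = 34+5*3 = 49
n=6: res = 49+6*3 = 67
n=7: res = 67+7*3 = 88
n=8: res = 88+8*3 = 112
n=9: res = 112+9*3 = 139

139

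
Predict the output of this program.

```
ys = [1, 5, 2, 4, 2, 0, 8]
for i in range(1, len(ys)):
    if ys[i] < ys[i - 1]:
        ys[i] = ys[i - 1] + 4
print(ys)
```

[1, 5, 9, 13, 17, 21, 25]

i=1: 5>=1, unchanged → [1, 5, 2, 4, 2, 0, 8]
i=2: 2<5, ys[2] = 5+4 = 9 → [1, 5, 9, 4, 2, 0, 8]
i=3: 4<9, ys[3] = 9+4 = 13 → [1, 5, 9, 13, 2, 0, 8]
i=4: 2<13, ys[4] = 13+4 = 17 → [1, 5, 9, 13, 17, 0, 8]
i=5: 0<17, ys[5] = 17+4 = 21 → [1, 5, 9, 13, 17, 21, 8]
i=6: 8<21, ys[6] = 21+4 = 25 → [1, 5, 9, 13, 17, 21, 25]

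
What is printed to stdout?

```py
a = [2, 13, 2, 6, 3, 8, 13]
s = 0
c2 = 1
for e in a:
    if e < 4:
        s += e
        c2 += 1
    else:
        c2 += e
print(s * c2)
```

e=2: <4, s = 0+2 = 2; c2=2
e=13: not <4; c2=15
e=2: <4, s = 2+2 = 4; c2=16
e=6: not <4; c2=22
e=3: <4, s = 4+3 = 7; c2=23
e=8: not <4; c2=31
e=13: not <4; c2=44
s*c2 = 7*44 = 308

308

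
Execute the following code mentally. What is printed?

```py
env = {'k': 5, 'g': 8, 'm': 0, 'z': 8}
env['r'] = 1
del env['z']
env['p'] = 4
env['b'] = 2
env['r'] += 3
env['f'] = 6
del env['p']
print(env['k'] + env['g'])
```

env['r'] = 1 → {'k': 5, 'g': 8, 'm': 0, 'z': 8, 'r': 1}
del 'z' → {'k': 5, 'g': 8, 'm': 0, 'r': 1}
env['p'] = 4 → {'k': 5, 'g': 8, 'm': 0, 'r': 1, 'p': 4}
env['b'] = 2 → {'k': 5, 'g': 8, 'm': 0, 'r': 1, 'p': 4, 'b': 2}
env['r'] = 1+3 = 4 → {'k': 5, 'g': 8, 'm': 0, 'r': 4, 'p': 4, 'b': 2}
env['f'] = 6 → {'k': 5, 'g': 8, 'm': 0, 'r': 4, 'p': 4, 'b': 2, 'f': 6}
del 'p' → {'k': 5, 'g': 8, 'm': 0, 'r': 4, 'b': 2, 'f': 6}
env['k']+env['g'] = 5+8 = 13

13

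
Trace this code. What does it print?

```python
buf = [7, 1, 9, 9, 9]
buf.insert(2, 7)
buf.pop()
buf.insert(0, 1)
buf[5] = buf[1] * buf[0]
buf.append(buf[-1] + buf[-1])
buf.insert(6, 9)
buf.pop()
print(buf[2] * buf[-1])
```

insert 7 at 2 → [7, 1, 7, 9, 9, 9]
pop() removes 9 → [7, 1, 7, 9, 9]
insert 1 at 0 → [1, 7, 1, 7, 9, 9]
buf[5] = buf[1]*buf[0] = 7*1 = 7 → [1, 7, 1, 7, 9, 7]
append buf[-1]+buf[-1] = 7+7 = 14 → [1, 7, 1, 7, 9, 7, 14]
insert 9 at 6 → [1, 7, 1, 7, 9, 7, 9, 14]
pop() removes 14 → [1, 7, 1, 7, 9, 7, 9]
buf[2]*buf[-1] = 1*9 = 9

9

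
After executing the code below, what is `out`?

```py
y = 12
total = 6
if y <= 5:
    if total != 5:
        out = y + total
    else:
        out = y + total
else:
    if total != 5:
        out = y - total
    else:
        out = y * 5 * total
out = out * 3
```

18

y=12, total=6
y <= 5 is False; total != 5 is True
→ out = y - total = 6
out = 6*3 = 18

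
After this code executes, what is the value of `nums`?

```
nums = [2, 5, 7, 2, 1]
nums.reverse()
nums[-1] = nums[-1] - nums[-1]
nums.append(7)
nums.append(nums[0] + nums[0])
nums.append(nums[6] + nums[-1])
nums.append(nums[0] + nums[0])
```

reverse → [1, 2, 7, 5, 2]
nums[-1] = nums[-1]-nums[-1] = 2-2 = 0 → [1, 2, 7, 5, 0]
append 7 → [1, 2, 7, 5, 0, 7]
append nums[0]+nums[0] = 1+1 = 2 → [1, 2, 7, 5, 0, 7, 2]
append nums[6]+nums[-1] = 2+2 = 4 → [1, 2, 7, 5, 0, 7, 2, 4]
append nums[0]+nums[0] = 1+1 = 2 → [1, 2, 7, 5, 0, 7, 2, 4, 2]

[1, 2, 7, 5, 0, 7, 2, 4, 2]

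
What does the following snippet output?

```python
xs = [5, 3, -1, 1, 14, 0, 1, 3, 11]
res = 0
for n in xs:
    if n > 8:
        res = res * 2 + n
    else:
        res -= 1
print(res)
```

n=5: not >8, res = 0-1 = -1
n=3: not >8, res = (-1)-1 = -2
n=-1: not >8, res = (-2)-1 = -3
n=1: not >8, res = (-3)-1 = -4
n=14: >8, res = (-4)*2+14 = 6
n=0: not >8, res = 6-1 = 5
n=1: not >8, res = 5-1 = 4
n=3: not >8, res = 4-1 = 3
n=11: >8, res = 3*2+11 = 17

17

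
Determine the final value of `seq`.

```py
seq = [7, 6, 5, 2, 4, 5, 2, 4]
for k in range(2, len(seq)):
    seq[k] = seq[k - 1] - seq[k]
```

[7, 6, 1, -1, -5, -10, -12, -16]

k=2: seq[2] = 6-5 = 1 → [7, 6, 1, 2, 4, 5, 2, 4]
k=3: seq[3] = 1-2 = -1 → [7, 6, 1, -1, 4, 5, 2, 4]
k=4: seq[4] = (-1)-4 = -5 → [7, 6, 1, -1, -5, 5, 2, 4]
k=5: seq[5] = (-5)-5 = -10 → [7, 6, 1, -1, -5, -10, 2, 4]
k=6: seq[6] = (-10)-2 = -12 → [7, 6, 1, -1, -5, -10, -12, 4]
k=7: seq[7] = (-12)-4 = -16 → [7, 6, 1, -1, -5, -10, -12, -16]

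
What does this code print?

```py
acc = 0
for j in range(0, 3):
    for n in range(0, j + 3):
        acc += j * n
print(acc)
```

j=0,n=0: acc = 0+0 = 0
j=0,n=1: acc = 0+0 = 0
j=0,n=2: acc = 0+0 = 0
j=1,n=0: acc = 0+0 = 0
j=1,n=1: acc = 0+1 = 1
j=1,n=2: acc = 1+2 = 3
j=1,n=3: acc = 3+3 = 6
j=2,n=0: acc = 6+0 = 6
j=2,n=1: acc = 6+2 = 8
j=2,n=2: acc = 8+4 = 12
j=2,n=3: acc = 12+6 = 18
j=2,n=4: acc = 18+8 = 26

26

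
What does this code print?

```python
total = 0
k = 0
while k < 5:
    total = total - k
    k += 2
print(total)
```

-6

k=0: total = 0-0 = 0
k=2: total = 0-2 = -2
k=4: total = (-2)-4 = -6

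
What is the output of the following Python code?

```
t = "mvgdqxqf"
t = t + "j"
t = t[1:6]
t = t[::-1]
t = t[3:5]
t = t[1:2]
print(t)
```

+ 'j' → 'mvgdqxqfj'
slice [1:6] → 'vgdqx'
reverse → 'xqdgv'
slice [3:5] → 'gv'
slice [1:2] → 'v'

v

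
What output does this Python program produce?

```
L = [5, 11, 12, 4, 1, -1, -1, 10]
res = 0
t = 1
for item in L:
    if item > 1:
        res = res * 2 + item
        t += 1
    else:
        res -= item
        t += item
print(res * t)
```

item=5: >1, res = 0*2+5 = 5; t=2
item=11: >1, res = 5*2+11 = 21; t=3
item=12: >1, res = 21*2+12 = 54; t=4
item=4: >1, res = 54*2+4 = 112; t=5
item=1: not >1, res = 112-1 = 111; t=6
item=-1: not >1, res = 111-(-1) = 112; t=5
item=-1: not >1, res = 112-(-1) = 113; t=4
item=10: >1, res = 113*2+10 = 236; t=5
res*t = 236*5 = 1180

1180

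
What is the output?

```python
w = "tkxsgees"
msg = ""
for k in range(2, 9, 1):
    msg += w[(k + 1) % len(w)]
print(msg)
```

k=2: add w[3]='s' → 's'
k=3: add w[4]='g' → 'sg'
k=4: add w[5]='e' → 'sge'
k=5: add w[6]='e' → 'sgee'
k=6: add w[7]='s' → 'sgees'
k=7: add w[0]='t' → 'sgeest'
k=8: add w[1]='k' → 'sgeestk'

sgeestk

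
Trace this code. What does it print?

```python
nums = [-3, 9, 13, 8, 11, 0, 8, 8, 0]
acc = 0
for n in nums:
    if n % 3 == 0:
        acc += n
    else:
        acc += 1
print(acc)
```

11

n=-3: %3==0, acc = 0+(-3) = -3
n=9: %3==0, acc = (-3)+9 = 6
n=13: not %3==0, acc = 6+1 = 7
n=8: not %3==0, acc = 7+1 = 8
n=11: not %3==0, acc = 8+1 = 9
n=0: %3==0, acc = 9+0 = 9
n=8: not %3==0, acc = 9+1 = 10
n=8: not %3==0, acc = 10+1 = 11
n=0: %3==0, acc = 11+0 = 11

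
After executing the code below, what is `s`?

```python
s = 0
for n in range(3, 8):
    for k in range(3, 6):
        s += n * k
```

300

n=3,k=3: s = 0+9 = 9
n=3,k=4: s = 9+12 = 21
n=3,k=5: s = 21+15 = 36
n=4,k=3: s = 36+12 = 48
n=4,k=4: s = 48+16 = 64
n=4,k=5: s = 64+20 = 84
n=5,k=3: s = 84+15 = 99
n=5,k=4: s = 99+20 = 119
n=5,k=5: s = 119+25 = 144
n=6,k=3: s = 144+18 = 162
n=6,k=4: s = 162+24 = 186
n=6,k=5: s = 186+30 = 216
n=7,k=3: s = 216+21 = 237
n=7,k=4: s = 237+28 = 265
n=7,k=5: s = 265+35 = 300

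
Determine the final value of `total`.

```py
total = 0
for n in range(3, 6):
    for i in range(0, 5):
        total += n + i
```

90

n=3,i=0: total = 0+3 = 3
n=3,i=1: total = 3+4 = 7
n=3,i=2: total = 7+5 = 12
n=3,i=3: total = 12+6 = 18
n=3,i=4: total = 18+7 = 25
n=4,i=0: total = 25+4 = 29
n=4,i=1: total = 29+5 = 34
n=4,i=2: total = 34+6 = 40
n=4,i=3: total = 40+7 = 47
n=4,i=4: total = 47+8 = 55
n=5,i=0: total = 55+5 = 60
n=5,i=1: total = 60+6 = 66
n=5,i=2: total = 66+7 = 73
n=5,i=3: total = 73+8 = 81
n=5,i=4: total = 81+9 = 90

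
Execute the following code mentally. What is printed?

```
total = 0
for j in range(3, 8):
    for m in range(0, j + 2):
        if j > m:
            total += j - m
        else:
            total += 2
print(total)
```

100

j=3,m=0: 3>0, total = 0+3 = 3
j=3,m=1: 3>1, total = 3+2 = 5
j=3,m=2: 3>2, total = 5+1 = 6
j=3,m=3: not 3>3, total = 6+2 = 8
j=3,m=4: not 3>4, total = 8+2 = 10
j=4,m=0: 4>0, total = 10+4 = 14
j=4,m=1: 4>1, total = 14+3 = 17
j=4,m=2: 4>2, total = 17+2 = 19
j=4,m=3: 4>3, total = 19+1 = 20
j=4,m=4: not 4>4, total = 20+2 = 22
j=4,m=5: not 4>5, total = 22+2 = 24
j=5,m=0: 5>0, total = 24+5 = 29
j=5,m=1: 5>1, total = 29+4 = 33
j=5,m=2: 5>2, total = 33+3 = 36
j=5,m=3: 5>3, total = 36+2 = 38
j=5,m=4: 5>4, total = 38+1 = 39
j=5,m=5: not 5>5, total = 39+2 = 41
j=5,m=6: not 5>6, total = 41+2 = 43
j=6,m=0: 6>0, total = 43+6 = 49
j=6,m=1: 6>1, total = 49+5 = 54
j=6,m=2: 6>2, total = 54+4 = 58
j=6,m=3: 6>3, total = 58+3 = 61
j=6,m=4: 6>4, total = 61+2 = 63
j=6,m=5: 6>5, total = 63+1 = 64
j=6,m=6: not 6>6, total = 64+2 = 66
j=6,m=7: not 6>7, total = 66+2 = 68
j=7,m=0: 7>0, total = 68+7 = 75
j=7,m=1: 7>1, total = 75+6 = 81
j=7,m=2: 7>2, total = 81+5 = 86
j=7,m=3: 7>3, total = 86+4 = 90
j=7,m=4: 7>4, total = 90+3 = 93
j=7,m=5: 7>5, total = 93+2 = 95
j=7,m=6: 7>6, total = 95+1 = 96
j=7,m=7: not 7>7, total = 96+2 = 98
j=7,m=8: not 7>8, total = 98+2 = 100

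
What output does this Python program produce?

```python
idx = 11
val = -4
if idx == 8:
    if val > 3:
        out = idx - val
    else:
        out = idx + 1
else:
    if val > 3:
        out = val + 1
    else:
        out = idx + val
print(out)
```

idx=11, val=-4
idx == 8 is False; val > 3 is False
→ out = idx + val = 7

7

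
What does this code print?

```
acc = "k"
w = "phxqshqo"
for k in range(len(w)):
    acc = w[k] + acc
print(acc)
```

k=0: prepend 'p' → 'pk'
k=1: prepend 'h' → 'hpk'
k=2: prepend 'x' → 'xhpk'
k=3: prepend 'q' → 'qxhpk'
k=4: prepend 's' → 'sqxhpk'
k=5: prepend 'h' → 'hsqxhpk'
k=6: prepend 'q' → 'qhsqxhpk'
k=7: prepend 'o' → 'oqhsqxhpk'

oqhsqxhpk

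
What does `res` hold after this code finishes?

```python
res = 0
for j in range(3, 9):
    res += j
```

33

j=3: res = 0+3 = 3
j=4: res = 3+4 = 7
j=5: res = 7+5 = 12
j=6: res = 12+6 = 18
j=7: res = 18+7 = 25
j=8: res = 25+8 = 33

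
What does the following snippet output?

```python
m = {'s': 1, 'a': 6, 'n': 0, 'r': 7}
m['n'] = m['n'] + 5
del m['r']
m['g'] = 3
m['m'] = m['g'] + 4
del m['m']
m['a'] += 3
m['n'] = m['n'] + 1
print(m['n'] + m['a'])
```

15

m['n'] = m['n']+5 = 5 → {'s': 1, 'a': 6, 'n': 5, 'r': 7}
del 'r' → {'s': 1, 'a': 6, 'n': 5}
m['g'] = 3 → {'s': 1, 'a': 6, 'n': 5, 'g': 3}
m['m'] = m['g']+4 = 7 → {'s': 1, 'a': 6, 'n': 5, 'g': 3, 'm': 7}
del 'm' → {'s': 1, 'a': 6, 'n': 5, 'g': 3}
m['a'] = 6+3 = 9 → {'s': 1, 'a': 9, 'n': 5, 'g': 3}
m['n'] = m['n']+1 = 6 → {'s': 1, 'a': 9, 'n': 6, 'g': 3}
m['n']+m['a'] = 6+9 = 15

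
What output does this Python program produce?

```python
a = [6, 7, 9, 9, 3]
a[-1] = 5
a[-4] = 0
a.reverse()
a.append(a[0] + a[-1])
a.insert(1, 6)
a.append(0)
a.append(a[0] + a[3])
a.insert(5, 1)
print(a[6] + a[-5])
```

a[-1] = 5 → [6, 7, 9, 9, 5]
a[-4] = 0 → [6, 0, 9, 9, 5]
reverse → [5, 9, 9, 0, 6]
append a[0]+a[-1] = 5+6 = 11 → [5, 9, 9, 0, 6, 11]
insert 6 at 1 → [5, 6, 9, 9, 0, 6, 11]
append 0 → [5, 6, 9, 9, 0, 6, 11, 0]
append a[0]+a[3] = 5+9 = 14 → [5, 6, 9, 9, 0, 6, 11, 0, 14]
insert 1 at 5 → [5, 6, 9, 9, 0, 1, 6, 11, 0, 14]
a[6]+a[-5] = 6+1 = 7

7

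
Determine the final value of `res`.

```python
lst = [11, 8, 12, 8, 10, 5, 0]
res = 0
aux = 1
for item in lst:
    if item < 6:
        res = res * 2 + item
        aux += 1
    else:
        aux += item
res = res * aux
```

520

item=11: not <6; aux=12
item=8: not <6; aux=20
item=12: not <6; aux=32
item=8: not <6; aux=40
item=10: not <6; aux=50
item=5: <6, res = 0*2+5 = 5; aux=51
item=0: <6, res = 5*2+0 = 10; aux=52
res*aux = 10*52 = 520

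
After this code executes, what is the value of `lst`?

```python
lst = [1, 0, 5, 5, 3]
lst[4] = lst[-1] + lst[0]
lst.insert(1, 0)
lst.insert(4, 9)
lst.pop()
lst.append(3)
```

[1, 0, 0, 5, 9, 5, 3]

lst[4] = lst[-1]+lst[0] = 3+1 = 4 → [1, 0, 5, 5, 4]
insert 0 at 1 → [1, 0, 0, 5, 5, 4]
insert 9 at 4 → [1, 0, 0, 5, 9, 5, 4]
pop() removes 4 → [1, 0, 0, 5, 9, 5]
append 3 → [1, 0, 0, 5, 9, 5, 3]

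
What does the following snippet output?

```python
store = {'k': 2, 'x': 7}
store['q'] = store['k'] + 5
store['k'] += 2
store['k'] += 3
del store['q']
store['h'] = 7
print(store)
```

store['q'] = store['k']+5 = 7 → {'k': 2, 'x': 7, 'q': 7}
store['k'] = 2+2 = 4 → {'k': 4, 'x': 7, 'q': 7}
store['k'] = 4+3 = 7 → {'k': 7, 'x': 7, 'q': 7}
del 'q' → {'k': 7, 'x': 7}
store['h'] = 7 → {'k': 7, 'x': 7, 'h': 7}

{'k': 7, 'x': 7, 'h': 7}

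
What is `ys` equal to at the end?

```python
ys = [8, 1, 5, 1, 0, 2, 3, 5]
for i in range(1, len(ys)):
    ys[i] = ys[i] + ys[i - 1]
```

i=1: ys[1] = 1+8 = 9 → [8, 9, 5, 1, 0, 2, 3, 5]
i=2: ys[2] = 5+9 = 14 → [8, 9, 14, 1, 0, 2, 3, 5]
i=3: ys[3] = 1+14 = 15 → [8, 9, 14, 15, 0, 2, 3, 5]
i=4: ys[4] = 0+15 = 15 → [8, 9, 14, 15, 15, 2, 3, 5]
i=5: ys[5] = 2+15 = 17 → [8, 9, 14, 15, 15, 17, 3, 5]
i=6: ys[6] = 3+17 = 20 → [8, 9, 14, 15, 15, 17, 20, 5]
i=7: ys[7] = 5+20 = 25 → [8, 9, 14, 15, 15, 17, 20, 25]

[8, 9, 14, 15, 15, 17, 20, 25]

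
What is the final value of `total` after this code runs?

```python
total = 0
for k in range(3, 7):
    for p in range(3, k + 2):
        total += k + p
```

130

k=3,p=3: total = 0+6 = 6
k=3,p=4: total = 6+7 = 13
k=4,p=3: total = 13+7 = 20
k=4,p=4: total = 20+8 = 28
k=4,p=5: total = 28+9 = 37
k=5,p=3: total = 37+8 = 45
k=5,p=4: total = 45+9 = 54
k=5,p=5: total = 54+10 = 64
k=5,p=6: total = 64+11 = 75
k=6,p=3: total = 75+9 = 84
k=6,p=4: total = 84+10 = 94
k=6,p=5: total = 94+11 = 105
k=6,p=6: total = 105+12 = 117
k=6,p=7: total = 117+13 = 130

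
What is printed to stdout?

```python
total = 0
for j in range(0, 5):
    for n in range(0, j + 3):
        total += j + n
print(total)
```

115

j=0,n=0: total = 0+0 = 0
j=0,n=1: total = 0+1 = 1
j=0,n=2: total = 1+2 = 3
j=1,n=0: total = 3+1 = 4
j=1,n=1: total = 4+2 = 6
j=1,n=2: total = 6+3 = 9
j=1,n=3: total = 9+4 = 13
j=2,n=0: total = 13+2 = 15
j=2,n=1: total = 15+3 = 18
j=2,n=2: total = 18+4 = 22
j=2,n=3: total = 22+5 = 27
j=2,n=4: total = 27+6 = 33
j=3,n=0: total = 33+3 = 36
j=3,n=1: total = 36+4 = 40
j=3,n=2: total = 40+5 = 45
j=3,n=3: total = 45+6 = 51
j=3,n=4: total = 51+7 = 58
j=3,n=5: total = 58+8 = 66
j=4,n=0: total = 66+4 = 70
j=4,n=1: total = 70+5 = 75
j=4,n=2: total = 75+6 = 81
j=4,n=3: total = 81+7 = 88
j=4,n=4: total = 88+8 = 96
j=4,n=5: total = 96+9 = 105
j=4,n=6: total = 105+10 = 115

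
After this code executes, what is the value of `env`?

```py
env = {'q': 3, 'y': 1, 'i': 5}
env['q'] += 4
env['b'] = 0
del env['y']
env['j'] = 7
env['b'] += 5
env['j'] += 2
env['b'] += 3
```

env['q'] = 3+4 = 7 → {'q': 7, 'y': 1, 'i': 5}
env['b'] = 0 → {'q': 7, 'y': 1, 'i': 5, 'b': 0}
del 'y' → {'q': 7, 'i': 5, 'b': 0}
env['j'] = 7 → {'q': 7, 'i': 5, 'b': 0, 'j': 7}
env['b'] = 0+5 = 5 → {'q': 7, 'i': 5, 'b': 5, 'j': 7}
env['j'] = 7+2 = 9 → {'q': 7, 'i': 5, 'b': 5, 'j': 9}
env['b'] = 5+3 = 8 → {'q': 7, 'i': 5, 'b': 8, 'j': 9}

{'q': 7, 'i': 5, 'b': 8, 'j': 9}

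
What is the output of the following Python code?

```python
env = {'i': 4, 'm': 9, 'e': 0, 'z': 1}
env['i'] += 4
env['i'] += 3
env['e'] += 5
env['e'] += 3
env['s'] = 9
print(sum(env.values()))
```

env['i'] = 4+4 = 8 → {'i': 8, 'm': 9, 'e': 0, 'z': 1}
env['i'] = 8+3 = 11 → {'i': 11, 'm': 9, 'e': 0, 'z': 1}
env['e'] = 0+5 = 5 → {'i': 11, 'm': 9, 'e': 5, 'z': 1}
env['e'] = 5+3 = 8 → {'i': 11, 'm': 9, 'e': 8, 'z': 1}
env['s'] = 9 → {'i': 11, 'm': 9, 'e': 8, 'z': 1, 's': 9}
sum of values = 38

38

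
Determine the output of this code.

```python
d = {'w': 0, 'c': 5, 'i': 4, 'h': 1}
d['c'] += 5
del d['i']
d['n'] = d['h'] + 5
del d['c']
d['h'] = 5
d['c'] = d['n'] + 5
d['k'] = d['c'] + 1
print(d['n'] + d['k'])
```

18

d['c'] = 5+5 = 10 → {'w': 0, 'c': 10, 'i': 4, 'h': 1}
del 'i' → {'w': 0, 'c': 10, 'h': 1}
d['n'] = d['h']+5 = 6 → {'w': 0, 'c': 10, 'h': 1, 'n': 6}
del 'c' → {'w': 0, 'h': 1, 'n': 6}
d['h'] = 5 → {'w': 0, 'h': 5, 'n': 6}
d['c'] = d['n']+5 = 11 → {'w': 0, 'h': 5, 'n': 6, 'c': 11}
d['k'] = d['c']+1 = 12 → {'w': 0, 'h': 5, 'n': 6, 'c': 11, 'k': 12}
d['n']+d['k'] = 6+12 = 18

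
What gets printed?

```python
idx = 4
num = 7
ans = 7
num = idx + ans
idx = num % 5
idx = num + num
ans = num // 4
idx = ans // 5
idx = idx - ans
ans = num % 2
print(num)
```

num = 4+7 = 11
idx = 11%5 = 1
idx = 11+11 = 22
ans = 11//4 = 2
idx = 2//5 = 0
idx = 0-2 = -2
ans = 11%2 = 1

11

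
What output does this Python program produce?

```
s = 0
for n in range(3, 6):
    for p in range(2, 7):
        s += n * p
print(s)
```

240

n=3,p=2: s = 0+6 = 6
n=3,p=3: s = 6+9 = 15
n=3,p=4: s = 15+12 = 27
n=3,p=5: s = 27+15 = 42
n=3,p=6: s = 42+18 = 60
n=4,p=2: s = 60+8 = 68
n=4,p=3: s = 68+12 = 80
n=4,p=4: s = 80+16 = 96
n=4,p=5: s = 96+20 = 116
n=4,p=6: s = 116+24 = 140
n=5,p=2: s = 140+10 = 150
n=5,p=3: s = 150+15 = 165
n=5,p=4: s = 165+20 = 185
n=5,p=5: s = 185+25 = 210
n=5,p=6: s = 210+30 = 240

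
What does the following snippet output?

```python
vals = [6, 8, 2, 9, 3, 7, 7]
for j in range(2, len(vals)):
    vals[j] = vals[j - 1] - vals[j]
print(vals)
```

j=2: vals[2] = 8-2 = 6 → [6, 8, 6, 9, 3, 7, 7]
j=3: vals[3] = 6-9 = -3 → [6, 8, 6, -3, 3, 7, 7]
j=4: vals[4] = (-3)-3 = -6 → [6, 8, 6, -3, -6, 7, 7]
j=5: vals[5] = (-6)-7 = -13 → [6, 8, 6, -3, -6, -13, 7]
j=6: vals[6] = (-13)-7 = -20 → [6, 8, 6, -3, -6, -13, -20]

[6, 8, 6, -3, -6, -13, -20]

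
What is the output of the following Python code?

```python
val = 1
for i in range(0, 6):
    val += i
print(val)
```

i=0: val = 1+0 = 1
i=1: val = 1+1 = 2
i=2: val = 2+2 = 4
i=3: val = 4+3 = 7
i=4: val = 7+4 = 11
i=5: val = 11+5 = 16

16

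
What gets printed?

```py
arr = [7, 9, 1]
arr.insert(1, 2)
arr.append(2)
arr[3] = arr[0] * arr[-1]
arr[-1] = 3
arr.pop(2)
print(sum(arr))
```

insert 2 at 1 → [7, 2, 9, 1]
append 2 → [7, 2, 9, 1, 2]
arr[3] = arr[0]*arr[-1] = 7*2 = 14 → [7, 2, 9, 14, 2]
arr[-1] = 3 → [7, 2, 9, 14, 3]
pop(2) removes 9 → [7, 2, 14, 3]
sum = 26

26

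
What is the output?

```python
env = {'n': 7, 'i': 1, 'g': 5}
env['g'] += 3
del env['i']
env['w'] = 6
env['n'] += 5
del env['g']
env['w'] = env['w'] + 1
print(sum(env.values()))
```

env['g'] = 5+3 = 8 → {'n': 7, 'i': 1, 'g': 8}
del 'i' → {'n': 7, 'g': 8}
env['w'] = 6 → {'n': 7, 'g': 8, 'w': 6}
env['n'] = 7+5 = 12 → {'n': 12, 'g': 8, 'w': 6}
del 'g' → {'n': 12, 'w': 6}
env['w'] = env['w']+1 = 7 → {'n': 12, 'w': 7}
sum of values = 19

19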